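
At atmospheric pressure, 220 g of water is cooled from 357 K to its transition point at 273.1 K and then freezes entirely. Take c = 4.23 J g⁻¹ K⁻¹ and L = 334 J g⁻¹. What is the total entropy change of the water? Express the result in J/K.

Cooling step: ΔS₁ = m c ln(T_tr/T_i) = 220 × 4.23 × ln(273.1/357) = -249.3 J/K.
Phase change: ΔS₂ = −mL/T_tr = −220 × 334 / 273.1 = -269.1 J/K.
ΔS_total = (-249.3) + (-269.1) = -518 J/K.

ΔS = -518 J/K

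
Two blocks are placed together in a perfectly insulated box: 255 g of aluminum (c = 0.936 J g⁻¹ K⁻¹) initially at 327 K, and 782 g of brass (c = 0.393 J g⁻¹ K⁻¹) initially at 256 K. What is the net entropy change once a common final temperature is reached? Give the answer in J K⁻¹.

ΔS_total = 4.06 J/K

Energy balance: T_f = (m₁c₁T₁ + m₂c₂T₂)/(m₁c₁ + m₂c₂) = 287.04 K.
ΔS₁ = m₁c₁ ln(T_f/T₁) = 238.68 × ln(287.04/327) = -31.11 J/K.
ΔS₂ = m₂c₂ ln(T_f/T₂) = 307.326 × ln(287.04/256) = 35.17 J/K.
ΔS_total = -31.11 + 35.17 = 4.06 J/K.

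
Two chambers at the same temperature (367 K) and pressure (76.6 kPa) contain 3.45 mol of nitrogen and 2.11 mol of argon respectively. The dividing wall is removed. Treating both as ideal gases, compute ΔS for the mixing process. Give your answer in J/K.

ΔS_mix = 30.7 J/K

Mole fractions: x_A = 3.45/5.56 = 0.621, x_B = 0.379.
ΔS_mix = −R(n_A ln x_A + n_B ln x_B) = −8.314 × (3.45 ln 0.621 + 2.11 ln 0.379) = 30.7 J/K.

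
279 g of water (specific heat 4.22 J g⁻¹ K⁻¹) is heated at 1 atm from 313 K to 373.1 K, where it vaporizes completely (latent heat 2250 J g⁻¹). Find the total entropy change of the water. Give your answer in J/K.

ΔS = 1890 J/K

Warming step: ΔS₁ = m c ln(T_tr/T_i) = 279 × 4.22 × ln(373.1/313) = 206.8 J/K.
Phase change: ΔS₂ = +mL/T_tr = 279 × 2250 / 373.1 = 1683 J/K.
ΔS_total = (206.8) + (1683) = 1890 J/K.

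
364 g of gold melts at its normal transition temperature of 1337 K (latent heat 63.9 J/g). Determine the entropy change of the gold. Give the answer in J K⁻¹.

Heat absorbed by the substance: Q = mL = 364 × 63.9 = 23259.6 J.
At constant T, ΔS = Q_rev/T = 23259.6 / 1337 = 17.4 J/K.

ΔS = 17.4 J/K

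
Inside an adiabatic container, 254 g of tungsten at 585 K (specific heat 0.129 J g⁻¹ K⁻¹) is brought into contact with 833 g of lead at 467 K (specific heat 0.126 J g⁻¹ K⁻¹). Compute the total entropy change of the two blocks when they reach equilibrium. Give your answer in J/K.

Energy balance: T_f = (m₁c₁T₁ + m₂c₂T₂)/(m₁c₁ + m₂c₂) = 495.07 K.
ΔS₁ = m₁c₁ ln(T_f/T₁) = 32.766 × ln(495.07/585) = -5.469 J/K.
ΔS₂ = m₂c₂ ln(T_f/T₂) = 104.958 × ln(495.07/467) = 6.127 J/K.
ΔS_total = -5.469 + 6.127 = 0.658 J/K.

ΔS_total = 0.658 J/K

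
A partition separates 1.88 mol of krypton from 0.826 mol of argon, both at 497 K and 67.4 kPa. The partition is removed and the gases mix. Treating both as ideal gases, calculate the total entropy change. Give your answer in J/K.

ΔS_mix = 13.8 J/K

Mole fractions: x_A = 1.88/2.71 = 0.695, x_B = 0.305.
ΔS_mix = −R(n_A ln x_A + n_B ln x_B) = −8.314 × (1.88 ln 0.695 + 0.826 ln 0.305) = 13.8 J/K.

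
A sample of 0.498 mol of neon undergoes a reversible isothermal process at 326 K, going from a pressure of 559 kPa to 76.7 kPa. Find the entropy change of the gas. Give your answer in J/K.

ΔS_gas = 8.22 J/K

For an isothermal ideal gas ΔS_gas = nR ln(P₁/P₂) = 0.498 × 8.314 × ln(559/76.7) = 8.22 J/K.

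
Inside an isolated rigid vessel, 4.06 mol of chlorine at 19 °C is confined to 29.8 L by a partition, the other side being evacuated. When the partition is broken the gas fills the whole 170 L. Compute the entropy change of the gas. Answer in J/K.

For an ideal gas in free expansion Q = 0 and W = 0, so T is unchanged.
Entropy is a state function; using a reversible isothermal path, ΔS_gas = nR ln(V₂/V₁) = 4.06 × 8.314 × ln(170/29.8) = 58.8 J/K.

ΔS_gas = 58.8 J/K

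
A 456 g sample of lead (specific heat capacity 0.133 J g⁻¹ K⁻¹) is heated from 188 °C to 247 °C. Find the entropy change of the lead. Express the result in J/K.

In kelvin: T₁ = 461.15 K, T₂ = 520.15 K. ΔS = ∫dQ_rev/T = m c ln(T₂/T₁) = 456 × 0.133 × ln(520.15/461.15) = 7.3 J/K.

ΔS = 7.3 J/K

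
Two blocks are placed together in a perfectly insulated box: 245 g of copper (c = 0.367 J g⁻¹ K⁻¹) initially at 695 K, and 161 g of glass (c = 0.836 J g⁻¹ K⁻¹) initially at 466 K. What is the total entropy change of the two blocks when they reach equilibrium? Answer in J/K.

Energy balance: T_f = (m₁c₁T₁ + m₂c₂T₂)/(m₁c₁ + m₂c₂) = 557.71 K.
ΔS₁ = m₁c₁ ln(T_f/T₁) = 89.915 × ln(557.71/695) = -19.79 J/K.
ΔS₂ = m₂c₂ ln(T_f/T₂) = 134.596 × ln(557.71/466) = 24.18 J/K.
ΔS_total = -19.79 + 24.18 = 4.39 J/K.

ΔS_total = 4.39 J/K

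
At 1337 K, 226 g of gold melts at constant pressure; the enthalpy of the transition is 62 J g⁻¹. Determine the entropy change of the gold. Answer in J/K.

Heat absorbed by the substance: Q = mL = 226 × 62 = 14012 J.
At constant T, ΔS = Q_rev/T = 14012 / 1337 = 10.5 J/K.

ΔS = 10.5 J/K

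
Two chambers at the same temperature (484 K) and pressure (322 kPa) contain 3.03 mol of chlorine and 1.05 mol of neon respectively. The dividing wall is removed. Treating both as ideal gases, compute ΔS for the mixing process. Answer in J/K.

ΔS_mix = 19.3 J/K

Mole fractions: x_A = 3.03/4.08 = 0.743, x_B = 0.257.
ΔS_mix = −R(n_A ln x_A + n_B ln x_B) = −8.314 × (3.03 ln 0.743 + 1.05 ln 0.257) = 19.3 J/K.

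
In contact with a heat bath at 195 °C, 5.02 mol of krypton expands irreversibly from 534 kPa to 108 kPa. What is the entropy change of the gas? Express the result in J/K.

Entropy is a state function, so ΔS_gas depends only on the end states.
For an isothermal ideal gas ΔS_gas = nR ln(P₁/P₂) = 5.02 × 8.314 × ln(534/108) = 66.7 J/K.

ΔS_gas = 66.7 J/K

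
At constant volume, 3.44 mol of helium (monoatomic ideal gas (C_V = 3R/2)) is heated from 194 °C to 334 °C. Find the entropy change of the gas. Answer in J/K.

In kelvin: T₁ = 467.15 K, T₂ = 607.15 K. At constant volume, ΔS = nC_V ln(T₂/T₁) with C_V = 3R/2 = 12.47 J mol⁻¹ K⁻¹.
ΔS = 3.44 × 12.47 × ln(607.15/467.15) = 11.2 J/K.

ΔS = 11.2 J/K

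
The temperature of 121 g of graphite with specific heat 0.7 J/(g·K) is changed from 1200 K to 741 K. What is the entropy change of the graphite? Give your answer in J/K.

ΔS = ∫dQ_rev/T = m c ln(T₂/T₁) = 121 × 0.7 × ln(741/1200) = -40.8 J/K.

ΔS = -40.8 J/K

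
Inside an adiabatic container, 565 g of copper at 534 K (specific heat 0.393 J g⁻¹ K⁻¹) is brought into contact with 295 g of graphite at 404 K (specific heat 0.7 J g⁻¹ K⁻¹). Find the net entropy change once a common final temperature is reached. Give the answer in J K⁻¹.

ΔS_total = 4.14 J/K

Energy balance: T_f = (m₁c₁T₁ + m₂c₂T₂)/(m₁c₁ + m₂c₂) = 471.36 K.
ΔS₁ = m₁c₁ ln(T_f/T₁) = 222.045 × ln(471.36/534) = -27.706 J/K.
ΔS₂ = m₂c₂ ln(T_f/T₂) = 206.5 × ln(471.36/404) = 31.843 J/K.
ΔS_total = -27.706 + 31.843 = 4.14 J/K.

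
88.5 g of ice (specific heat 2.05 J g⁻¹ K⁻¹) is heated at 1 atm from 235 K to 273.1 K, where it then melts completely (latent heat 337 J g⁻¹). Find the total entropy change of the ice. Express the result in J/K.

ΔS = 136 J/K

Warming step: ΔS₁ = m c ln(T_tr/T_i) = 88.5 × 2.05 × ln(273.1/235) = 27.26 J/K.
Phase change: ΔS₂ = +mL/T_tr = 88.5 × 337 / 273.1 = 109.2 J/K.
ΔS_total = (27.26) + (109.2) = 136 J/K.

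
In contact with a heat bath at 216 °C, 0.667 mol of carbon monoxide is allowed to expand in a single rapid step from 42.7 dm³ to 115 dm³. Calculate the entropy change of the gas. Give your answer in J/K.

Entropy is a state function, so ΔS_gas depends only on the end states.
For an isothermal ideal gas ΔS_gas = nR ln(V₂/V₁) = 0.667 × 8.314 × ln(115/42.7) = 5.49 J/K.

ΔS_gas = 5.49 J/K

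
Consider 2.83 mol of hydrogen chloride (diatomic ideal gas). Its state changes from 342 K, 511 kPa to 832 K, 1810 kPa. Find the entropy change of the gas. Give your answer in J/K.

ΔS = 43.5 J/K

ΔS = nC_p ln(T₂/T₁) − nR ln(P₂/P₁), with C_p = 7R/2 = 29.1 J mol⁻¹ K⁻¹ for a diatomic ideal gas.
ΔS = 2.83 × [29.1 × ln(832/342) − 8.314 × ln(1810/511)] = 43.5 J/K.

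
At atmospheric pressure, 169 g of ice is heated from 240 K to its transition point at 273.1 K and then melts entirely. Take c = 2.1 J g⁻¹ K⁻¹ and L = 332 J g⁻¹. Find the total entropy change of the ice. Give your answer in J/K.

Warming step: ΔS₁ = m c ln(T_tr/T_i) = 169 × 2.1 × ln(273.1/240) = 45.85 J/K.
Phase change: ΔS₂ = +mL/T_tr = 169 × 332 / 273.1 = 205.4 J/K.
ΔS_total = (45.85) + (205.4) = 251 J/K.

ΔS = 251 J/K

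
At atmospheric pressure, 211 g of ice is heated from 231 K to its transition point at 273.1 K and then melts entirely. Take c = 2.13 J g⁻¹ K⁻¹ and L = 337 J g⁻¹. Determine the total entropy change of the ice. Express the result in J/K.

ΔS = 336 J/K

Warming step: ΔS₁ = m c ln(T_tr/T_i) = 211 × 2.13 × ln(273.1/231) = 75.24 J/K.
Phase change: ΔS₂ = +mL/T_tr = 211 × 337 / 273.1 = 260.4 J/K.
ΔS_total = (75.24) + (260.4) = 336 J/K.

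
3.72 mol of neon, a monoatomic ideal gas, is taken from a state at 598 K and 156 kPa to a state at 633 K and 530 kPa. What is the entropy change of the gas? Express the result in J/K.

ΔS = nC_p ln(T₂/T₁) − nR ln(P₂/P₁), with C_p = 5R/2 = 20.79 J mol⁻¹ K⁻¹ for a monoatomic ideal gas.
ΔS = 3.72 × [20.79 × ln(633/598) − 8.314 × ln(530/156)] = -33.4 J/K.

ΔS = -33.4 J/K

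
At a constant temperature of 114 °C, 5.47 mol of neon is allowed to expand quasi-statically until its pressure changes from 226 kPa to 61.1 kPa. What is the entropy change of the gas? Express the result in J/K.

ΔS_gas = 59.5 J/K

For an isothermal ideal gas ΔS_gas = nR ln(P₁/P₂) = 5.47 × 8.314 × ln(226/61.1) = 59.5 J/K.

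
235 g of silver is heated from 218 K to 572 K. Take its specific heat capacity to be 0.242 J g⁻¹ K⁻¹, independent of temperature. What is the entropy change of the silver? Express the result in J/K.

ΔS = ∫dQ_rev/T = m c ln(T₂/T₁) = 235 × 0.242 × ln(572/218) = 54.9 J/K.

ΔS = 54.9 J/K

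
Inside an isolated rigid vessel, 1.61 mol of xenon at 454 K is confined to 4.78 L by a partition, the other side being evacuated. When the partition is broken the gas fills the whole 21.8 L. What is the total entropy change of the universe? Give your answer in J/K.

ΔS_universe = 20.3 J/K

For an ideal gas in free expansion Q = 0 and W = 0, so T is unchanged.
Entropy is a state function; using a reversible isothermal path, ΔS_gas = nR ln(V₂/V₁) = 1.61 × 8.314 × ln(21.8/4.78) = 20.3 J/K.
The insulated surroundings exchange no heat, so ΔS_surr = 0 and ΔS_universe = ΔS_gas.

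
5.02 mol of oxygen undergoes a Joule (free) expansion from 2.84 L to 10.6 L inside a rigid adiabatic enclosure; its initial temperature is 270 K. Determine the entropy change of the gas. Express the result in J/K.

For an ideal gas in free expansion Q = 0 and W = 0, so T is unchanged.
Entropy is a state function; using a reversible isothermal path, ΔS_gas = nR ln(V₂/V₁) = 5.02 × 8.314 × ln(10.6/2.84) = 55 J/K.

ΔS_gas = 55 J/K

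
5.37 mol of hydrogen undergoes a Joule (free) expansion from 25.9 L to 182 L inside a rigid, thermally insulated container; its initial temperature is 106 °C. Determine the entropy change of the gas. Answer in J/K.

ΔS_gas = 87 J/K

For an ideal gas in free expansion Q = 0 and W = 0, so T is unchanged.
Entropy is a state function; using a reversible isothermal path, ΔS_gas = nR ln(V₂/V₁) = 5.37 × 8.314 × ln(182/25.9) = 87 J/K.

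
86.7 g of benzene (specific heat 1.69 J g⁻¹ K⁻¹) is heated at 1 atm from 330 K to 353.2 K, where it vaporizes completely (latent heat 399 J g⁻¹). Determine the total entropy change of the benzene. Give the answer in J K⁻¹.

ΔS = 108 J/K

Warming step: ΔS₁ = m c ln(T_tr/T_i) = 86.7 × 1.69 × ln(353.2/330) = 9.955 J/K.
Phase change: ΔS₂ = +mL/T_tr = 86.7 × 399 / 353.2 = 97.94 J/K.
ΔS_total = (9.955) + (97.94) = 108 J/K.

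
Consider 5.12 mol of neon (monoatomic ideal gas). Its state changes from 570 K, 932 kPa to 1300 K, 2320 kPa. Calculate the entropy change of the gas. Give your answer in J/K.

ΔS = nC_p ln(T₂/T₁) − nR ln(P₂/P₁), with C_p = 5R/2 = 20.79 J mol⁻¹ K⁻¹ for a monoatomic ideal gas.
ΔS = 5.12 × [20.79 × ln(1300/570) − 8.314 × ln(2320/932)] = 48.9 J/K.

ΔS = 48.9 J/K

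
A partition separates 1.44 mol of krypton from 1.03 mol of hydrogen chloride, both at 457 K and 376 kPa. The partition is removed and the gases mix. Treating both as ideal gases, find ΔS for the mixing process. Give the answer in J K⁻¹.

Mole fractions: x_A = 1.44/2.47 = 0.583, x_B = 0.417.
ΔS_mix = −R(n_A ln x_A + n_B ln x_B) = −8.314 × (1.44 ln 0.583 + 1.03 ln 0.417) = 13.9 J/K.

ΔS_mix = 13.9 J/K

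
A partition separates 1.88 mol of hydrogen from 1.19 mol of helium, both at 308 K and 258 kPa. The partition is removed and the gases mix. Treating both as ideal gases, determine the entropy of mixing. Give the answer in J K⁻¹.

Mole fractions: x_A = 1.88/3.07 = 0.612, x_B = 0.388.
ΔS_mix = −R(n_A ln x_A + n_B ln x_B) = −8.314 × (1.88 ln 0.612 + 1.19 ln 0.388) = 17 J/K.

ΔS_mix = 17 J/K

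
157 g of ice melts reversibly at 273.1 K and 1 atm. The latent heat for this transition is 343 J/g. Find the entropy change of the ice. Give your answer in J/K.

Heat absorbed by the substance: Q = mL = 157 × 343 = 53851 J.
At constant T, ΔS = Q_rev/T = 53851 / 273.1 = 197 J/K.

ΔS = 197 J/K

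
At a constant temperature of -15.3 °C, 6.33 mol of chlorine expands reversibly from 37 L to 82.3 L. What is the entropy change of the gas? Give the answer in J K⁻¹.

For an isothermal ideal gas ΔS_gas = nR ln(V₂/V₁) = 6.33 × 8.314 × ln(82.3/37) = 42.1 J/K.

ΔS_gas = 42.1 J/K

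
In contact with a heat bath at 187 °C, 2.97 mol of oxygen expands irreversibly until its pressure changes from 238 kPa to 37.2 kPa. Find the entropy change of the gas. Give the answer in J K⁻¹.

ΔS_gas = 45.8 J/K

Entropy is a state function, so ΔS_gas depends only on the end states.
For an isothermal ideal gas ΔS_gas = nR ln(P₁/P₂) = 2.97 × 8.314 × ln(238/37.2) = 45.8 J/K.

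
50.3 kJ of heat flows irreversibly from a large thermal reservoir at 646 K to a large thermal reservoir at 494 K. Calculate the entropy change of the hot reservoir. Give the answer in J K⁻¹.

ΔS_hot = -77.9 J/K

The hot reservoir loses heat Q, so ΔS_hot = −Q/T_H = −50300/646 = -77.9 J/K.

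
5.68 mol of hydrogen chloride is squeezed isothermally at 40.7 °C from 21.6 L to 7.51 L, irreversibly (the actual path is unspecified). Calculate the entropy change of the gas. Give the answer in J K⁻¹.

ΔS_gas = -49.9 J/K

Entropy is a state function, so ΔS_gas depends only on the end states.
For an isothermal ideal gas ΔS_gas = nR ln(V₂/V₁) = 5.68 × 8.314 × ln(7.51/21.6) = -49.9 J/K.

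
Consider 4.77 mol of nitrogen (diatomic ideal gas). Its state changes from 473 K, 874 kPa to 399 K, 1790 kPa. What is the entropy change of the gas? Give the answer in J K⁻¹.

ΔS = nC_p ln(T₂/T₁) − nR ln(P₂/P₁), with C_p = 7R/2 = 29.1 J mol⁻¹ K⁻¹ for a diatomic ideal gas.
ΔS = 4.77 × [29.1 × ln(399/473) − 8.314 × ln(1790/874)] = -52 J/K.

ΔS = -52 J/K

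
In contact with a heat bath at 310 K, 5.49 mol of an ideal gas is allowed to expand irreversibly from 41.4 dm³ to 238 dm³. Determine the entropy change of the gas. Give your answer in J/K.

Entropy is a state function, so ΔS_gas depends only on the end states.
For an isothermal ideal gas ΔS_gas = nR ln(V₂/V₁) = 5.49 × 8.314 × ln(238/41.4) = 79.8 J/K.

ΔS_gas = 79.8 J/K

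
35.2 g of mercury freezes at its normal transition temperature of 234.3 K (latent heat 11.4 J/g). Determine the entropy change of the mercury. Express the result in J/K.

ΔS = -1.71 J/K

Heat released by the substance: Q = −mL = −35.2 × 11.4 = −401.28 J.
At constant T, ΔS = Q_rev/T = −401.28 / 234.3 = -1.71 J/K.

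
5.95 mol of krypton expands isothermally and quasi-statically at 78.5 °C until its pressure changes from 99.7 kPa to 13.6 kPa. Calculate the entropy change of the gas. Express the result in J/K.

For an isothermal ideal gas ΔS_gas = nR ln(P₁/P₂) = 5.95 × 8.314 × ln(99.7/13.6) = 98.5 J/K.

ΔS_gas = 98.5 J/K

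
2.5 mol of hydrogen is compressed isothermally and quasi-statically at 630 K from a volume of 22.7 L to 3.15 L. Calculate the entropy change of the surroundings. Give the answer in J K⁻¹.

For an isothermal ideal gas ΔS_gas = nR ln(V₂/V₁) = 2.5 × 8.314 × ln(3.15/22.7) = -41 J/K.
The process is reversible, so ΔS_surr = −ΔS_gas = 41 J/K and ΔS_universe = 0.

ΔS_surr = 41 J/K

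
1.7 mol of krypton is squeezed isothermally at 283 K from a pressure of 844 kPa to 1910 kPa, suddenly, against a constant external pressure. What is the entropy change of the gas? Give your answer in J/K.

ΔS_gas = -11.5 J/K

Entropy is a state function, so ΔS_gas depends only on the end states.
For an isothermal ideal gas ΔS_gas = nR ln(P₁/P₂) = 1.7 × 8.314 × ln(844/1910) = -11.5 J/K.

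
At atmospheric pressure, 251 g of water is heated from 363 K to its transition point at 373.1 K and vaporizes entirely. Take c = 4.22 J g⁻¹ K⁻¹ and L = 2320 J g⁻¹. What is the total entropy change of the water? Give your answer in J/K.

ΔS = 1590 J/K

Warming step: ΔS₁ = m c ln(T_tr/T_i) = 251 × 4.22 × ln(373.1/363) = 29.07 J/K.
Phase change: ΔS₂ = +mL/T_tr = 251 × 2320 / 373.1 = 1561 J/K.
ΔS_total = (29.07) + (1561) = 1590 J/K.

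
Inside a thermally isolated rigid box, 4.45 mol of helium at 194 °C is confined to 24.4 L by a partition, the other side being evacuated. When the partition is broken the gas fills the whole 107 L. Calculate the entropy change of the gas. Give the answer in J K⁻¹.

ΔS_gas = 54.7 J/K

For an ideal gas in free expansion Q = 0 and W = 0, so T is unchanged.
Entropy is a state function; using a reversible isothermal path, ΔS_gas = nR ln(V₂/V₁) = 4.45 × 8.314 × ln(107/24.4) = 54.7 J/K.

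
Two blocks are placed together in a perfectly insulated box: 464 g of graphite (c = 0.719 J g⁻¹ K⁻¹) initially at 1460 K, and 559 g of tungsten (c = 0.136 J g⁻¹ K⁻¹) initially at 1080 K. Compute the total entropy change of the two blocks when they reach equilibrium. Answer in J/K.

Energy balance: T_f = (m₁c₁T₁ + m₂c₂T₂)/(m₁c₁ + m₂c₂) = 1389.5 K.
ΔS₁ = m₁c₁ ln(T_f/T₁) = 333.616 × ln(1389.5/1460) = -16.52 J/K.
ΔS₂ = m₂c₂ ln(T_f/T₂) = 76.024 × ln(1389.5/1080) = 19.16 J/K.
ΔS_total = -16.52 + 19.16 = 2.64 J/K.

ΔS_total = 2.64 J/K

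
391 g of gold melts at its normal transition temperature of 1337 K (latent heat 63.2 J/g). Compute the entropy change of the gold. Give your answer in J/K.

ΔS = 18.5 J/K

Heat absorbed by the substance: Q = mL = 391 × 63.2 = 24711.2 J.
At constant T, ΔS = Q_rev/T = 24711.2 / 1337 = 18.5 J/K.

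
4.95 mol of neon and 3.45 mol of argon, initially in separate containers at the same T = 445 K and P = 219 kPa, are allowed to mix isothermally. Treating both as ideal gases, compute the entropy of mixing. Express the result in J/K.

ΔS_mix = 47.3 J/K

Mole fractions: x_A = 4.95/8.4 = 0.589, x_B = 0.411.
ΔS_mix = −R(n_A ln x_A + n_B ln x_B) = −8.314 × (4.95 ln 0.589 + 3.45 ln 0.411) = 47.3 J/K.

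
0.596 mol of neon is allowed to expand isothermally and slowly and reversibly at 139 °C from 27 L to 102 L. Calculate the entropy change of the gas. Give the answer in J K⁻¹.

ΔS_gas = 6.59 J/K

For an isothermal ideal gas ΔS_gas = nR ln(V₂/V₁) = 0.596 × 8.314 × ln(102/27) = 6.59 J/K.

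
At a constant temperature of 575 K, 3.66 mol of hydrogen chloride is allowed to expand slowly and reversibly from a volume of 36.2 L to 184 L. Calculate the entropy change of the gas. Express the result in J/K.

ΔS_gas = 49.5 J/K

For an isothermal ideal gas ΔS_gas = nR ln(V₂/V₁) = 3.66 × 8.314 × ln(184/36.2) = 49.5 J/K.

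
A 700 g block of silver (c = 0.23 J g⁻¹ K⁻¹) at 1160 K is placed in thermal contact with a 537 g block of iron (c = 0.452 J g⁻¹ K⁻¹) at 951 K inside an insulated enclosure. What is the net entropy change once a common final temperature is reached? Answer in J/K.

ΔS_total = 1.93 J/K

Energy balance: T_f = (m₁c₁T₁ + m₂c₂T₂)/(m₁c₁ + m₂c₂) = 1034.3 K.
ΔS₁ = m₁c₁ ln(T_f/T₁) = 161 × ln(1034.3/1160) = -18.46 J/K.
ΔS₂ = m₂c₂ ln(T_f/T₂) = 242.724 × ln(1034.3/951) = 20.39 J/K.
ΔS_total = -18.46 + 20.39 = 1.93 J/K.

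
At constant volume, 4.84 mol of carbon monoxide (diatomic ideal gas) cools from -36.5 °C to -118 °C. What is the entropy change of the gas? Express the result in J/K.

ΔS = -42.5 J/K

In kelvin: T₁ = 236.65 K, T₂ = 155.15 K. At constant volume, ΔS = nC_V ln(T₂/T₁) with C_V = 5R/2 = 20.79 J mol⁻¹ K⁻¹.
ΔS = 4.84 × 20.79 × ln(155.15/236.65) = -42.5 J/K.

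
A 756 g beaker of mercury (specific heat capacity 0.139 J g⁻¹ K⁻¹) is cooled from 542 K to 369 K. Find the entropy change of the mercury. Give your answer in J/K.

ΔS = -40.4 J/K

ΔS = ∫dQ_rev/T = m c ln(T₂/T₁) = 756 × 0.139 × ln(369/542) = -40.4 J/K.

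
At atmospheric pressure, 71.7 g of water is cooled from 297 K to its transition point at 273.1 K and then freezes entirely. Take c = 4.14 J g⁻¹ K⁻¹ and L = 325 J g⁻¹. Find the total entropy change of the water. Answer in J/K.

Cooling step: ΔS₁ = m c ln(T_tr/T_i) = 71.7 × 4.14 × ln(273.1/297) = -24.9 J/K.
Phase change: ΔS₂ = −mL/T_tr = −71.7 × 325 / 273.1 = -85.33 J/K.
ΔS_total = (-24.9) + (-85.33) = -110 J/K.

ΔS = -110 J/K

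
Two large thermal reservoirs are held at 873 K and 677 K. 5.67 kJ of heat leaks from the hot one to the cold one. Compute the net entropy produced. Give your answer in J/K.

ΔS_hot = −Q/T_H = −5670/873 = -6.495 J/K and ΔS_cold = +Q/T_C = 5670/677 = 8.375 J/K.
ΔS_total = -6.495 + 8.375 = 1.88 J/K, positive as the second law requires.

ΔS_total = 1.88 J/K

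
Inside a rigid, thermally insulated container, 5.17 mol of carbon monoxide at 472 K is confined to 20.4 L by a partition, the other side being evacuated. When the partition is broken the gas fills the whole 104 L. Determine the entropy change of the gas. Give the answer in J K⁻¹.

No heat is exchanged and no work is done, so the ideal-gas temperature stays constant.
Entropy is a state function; using a reversible isothermal path, ΔS_gas = nR ln(V₂/V₁) = 5.17 × 8.314 × ln(104/20.4) = 70 J/K.

ΔS_gas = 70 J/K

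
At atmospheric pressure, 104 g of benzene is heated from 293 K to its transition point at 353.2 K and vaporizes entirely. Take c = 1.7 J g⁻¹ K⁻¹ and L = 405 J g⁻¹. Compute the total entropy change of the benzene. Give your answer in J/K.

Warming step: ΔS₁ = m c ln(T_tr/T_i) = 104 × 1.7 × ln(353.2/293) = 33.04 J/K.
Phase change: ΔS₂ = +mL/T_tr = 104 × 405 / 353.2 = 119.3 J/K.
ΔS_total = (33.04) + (119.3) = 152 J/K.

ΔS = 152 J/K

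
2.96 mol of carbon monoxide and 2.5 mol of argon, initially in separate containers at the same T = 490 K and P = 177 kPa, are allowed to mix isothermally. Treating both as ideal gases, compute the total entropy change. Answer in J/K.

ΔS_mix = 31.3 J/K

Mole fractions: x_A = 2.96/5.46 = 0.542, x_B = 0.458.
ΔS_mix = −R(n_A ln x_A + n_B ln x_B) = −8.314 × (2.96 ln 0.542 + 2.5 ln 0.458) = 31.3 J/K.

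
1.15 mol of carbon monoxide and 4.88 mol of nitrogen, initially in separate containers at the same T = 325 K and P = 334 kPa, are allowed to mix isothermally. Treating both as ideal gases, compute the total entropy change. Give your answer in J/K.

ΔS_mix = 24.4 J/K

Mole fractions: x_A = 1.15/6.03 = 0.191, x_B = 0.809.
ΔS_mix = −R(n_A ln x_A + n_B ln x_B) = −8.314 × (1.15 ln 0.191 + 4.88 ln 0.809) = 24.4 J/K.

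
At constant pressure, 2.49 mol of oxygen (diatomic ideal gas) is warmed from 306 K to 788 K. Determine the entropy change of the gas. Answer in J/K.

At constant pressure, ΔS = nC_p ln(T₂/T₁) with C_p = 7R/2 = 29.1 J mol⁻¹ K⁻¹.
ΔS = 2.49 × 29.1 × ln(788/306) = 68.5 J/K.

ΔS = 68.5 J/K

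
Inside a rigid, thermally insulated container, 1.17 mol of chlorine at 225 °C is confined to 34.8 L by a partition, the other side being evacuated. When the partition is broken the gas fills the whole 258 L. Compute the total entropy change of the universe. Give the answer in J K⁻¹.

For an ideal gas in free expansion Q = 0 and W = 0, so T is unchanged.
Entropy is a state function; using a reversible isothermal path, ΔS_gas = nR ln(V₂/V₁) = 1.17 × 8.314 × ln(258/34.8) = 19.5 J/K.
The insulated surroundings exchange no heat, so ΔS_surr = 0 and ΔS_universe = ΔS_gas.

ΔS_universe = 19.5 J/K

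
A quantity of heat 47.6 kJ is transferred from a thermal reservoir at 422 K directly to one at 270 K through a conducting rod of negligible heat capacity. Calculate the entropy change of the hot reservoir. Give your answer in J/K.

ΔS_hot = -113 J/K

The hot reservoir loses heat Q, so ΔS_hot = −Q/T_H = −47600/422 = -113 J/K.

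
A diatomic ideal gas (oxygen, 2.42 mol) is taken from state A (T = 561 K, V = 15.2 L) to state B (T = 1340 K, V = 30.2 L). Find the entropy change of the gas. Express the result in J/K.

Entropy is a state function: ΔS = nC_V ln(T₂/T₁) + nR ln(V₂/V₁), with C_V = 5R/2 = 20.79 J mol⁻¹ K⁻¹ for a diatomic ideal gas.
ΔS = 2.42 × [20.79 × ln(1340/561) + 8.314 × ln(30.2/15.2)] = 57.6 J/K.

ΔS = 57.6 J/K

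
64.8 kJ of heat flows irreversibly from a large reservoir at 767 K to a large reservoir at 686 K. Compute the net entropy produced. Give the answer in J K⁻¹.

ΔS_hot = −Q/T_H = −64800/767 = -84.485 J/K and ΔS_cold = +Q/T_C = 64800/686 = 94.461 J/K.
ΔS_total = -84.485 + 94.461 = 9.98 J/K, positive as the second law requires.

ΔS_total = 9.98 J/K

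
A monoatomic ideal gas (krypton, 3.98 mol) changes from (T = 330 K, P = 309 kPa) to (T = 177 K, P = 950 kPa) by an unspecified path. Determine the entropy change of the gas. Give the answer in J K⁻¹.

ΔS = nC_p ln(T₂/T₁) − nR ln(P₂/P₁), with C_p = 5R/2 = 20.79 J mol⁻¹ K⁻¹ for a monoatomic ideal gas.
ΔS = 3.98 × [20.79 × ln(177/330) − 8.314 × ln(950/309)] = -88.7 J/K.

ΔS = -88.7 J/K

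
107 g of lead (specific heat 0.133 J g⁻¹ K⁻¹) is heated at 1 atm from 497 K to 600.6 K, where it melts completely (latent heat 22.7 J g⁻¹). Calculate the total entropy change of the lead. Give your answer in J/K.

ΔS = 6.74 J/K

Warming step: ΔS₁ = m c ln(T_tr/T_i) = 107 × 0.133 × ln(600.6/497) = 2.694 J/K.
Phase change: ΔS₂ = +mL/T_tr = 107 × 22.7 / 600.6 = 4.044 J/K.
ΔS_total = (2.694) + (4.044) = 6.74 J/K.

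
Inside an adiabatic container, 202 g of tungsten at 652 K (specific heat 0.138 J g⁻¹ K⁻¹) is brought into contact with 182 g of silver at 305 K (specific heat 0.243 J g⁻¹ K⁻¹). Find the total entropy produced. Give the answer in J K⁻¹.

Energy balance: T_f = (m₁c₁T₁ + m₂c₂T₂)/(m₁c₁ + m₂c₂) = 439.16 K.
ΔS₁ = m₁c₁ ln(T_f/T₁) = 27.876 × ln(439.16/652) = -11.016 J/K.
ΔS₂ = m₂c₂ ln(T_f/T₂) = 44.226 × ln(439.16/305) = 16.122 J/K.
ΔS_total = -11.016 + 16.122 = 5.11 J/K.

ΔS_total = 5.11 J/K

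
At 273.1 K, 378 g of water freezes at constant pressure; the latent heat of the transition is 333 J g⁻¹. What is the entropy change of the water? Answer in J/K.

ΔS = -461 J/K

Heat released by the substance: Q = −mL = −378 × 333 = −125874 J.
At constant T, ΔS = Q_rev/T = −125874 / 273.1 = -461 J/K.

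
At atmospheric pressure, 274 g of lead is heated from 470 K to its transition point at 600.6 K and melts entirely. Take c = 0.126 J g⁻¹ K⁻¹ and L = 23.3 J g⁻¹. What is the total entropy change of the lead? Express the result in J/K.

ΔS = 19.1 J/K

Warming step: ΔS₁ = m c ln(T_tr/T_i) = 274 × 0.126 × ln(600.6/470) = 8.465 J/K.
Phase change: ΔS₂ = +mL/T_tr = 274 × 23.3 / 600.6 = 10.63 J/K.
ΔS_total = (8.465) + (10.63) = 19.1 J/K.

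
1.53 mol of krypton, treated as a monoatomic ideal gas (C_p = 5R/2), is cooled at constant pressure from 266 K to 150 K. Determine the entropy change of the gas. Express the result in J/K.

ΔS = -18.2 J/K

At constant pressure, ΔS = nC_p ln(T₂/T₁) with C_p = 5R/2 = 20.79 J mol⁻¹ K⁻¹.
ΔS = 1.53 × 20.79 × ln(150/266) = -18.2 J/K.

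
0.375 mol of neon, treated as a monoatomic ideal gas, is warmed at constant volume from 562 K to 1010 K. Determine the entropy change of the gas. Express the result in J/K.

ΔS = 2.74 J/K

At constant volume, ΔS = nC_V ln(T₂/T₁) with C_V = 3R/2 = 12.47 J mol⁻¹ K⁻¹.
ΔS = 0.375 × 12.47 × ln(1010/562) = 2.74 J/K.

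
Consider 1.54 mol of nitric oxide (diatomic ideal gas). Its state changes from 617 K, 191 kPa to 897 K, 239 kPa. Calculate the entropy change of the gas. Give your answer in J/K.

ΔS = 13.9 J/K

ΔS = nC_p ln(T₂/T₁) − nR ln(P₂/P₁), with C_p = 7R/2 = 29.1 J mol⁻¹ K⁻¹ for a diatomic ideal gas.
ΔS = 1.54 × [29.1 × ln(897/617) − 8.314 × ln(239/191)] = 13.9 J/K.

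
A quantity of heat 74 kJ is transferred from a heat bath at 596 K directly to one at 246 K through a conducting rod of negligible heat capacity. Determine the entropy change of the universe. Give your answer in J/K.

ΔS_total = 177 J/K

ΔS_hot = −Q/T_H = −74000/596 = -124.2 J/K and ΔS_cold = +Q/T_C = 74000/246 = 300.8 J/K.
ΔS_total = -124.2 + 300.8 = 177 J/K, positive as the second law requires.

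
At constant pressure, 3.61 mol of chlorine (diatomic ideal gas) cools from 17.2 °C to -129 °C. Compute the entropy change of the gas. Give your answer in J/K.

ΔS = -73.6 J/K

In kelvin: T₁ = 290.35 K, T₂ = 144.15 K. At constant pressure, ΔS = nC_p ln(T₂/T₁) with C_p = 7R/2 = 29.1 J mol⁻¹ K⁻¹.
ΔS = 3.61 × 29.1 × ln(144.15/290.35) = -73.6 J/K.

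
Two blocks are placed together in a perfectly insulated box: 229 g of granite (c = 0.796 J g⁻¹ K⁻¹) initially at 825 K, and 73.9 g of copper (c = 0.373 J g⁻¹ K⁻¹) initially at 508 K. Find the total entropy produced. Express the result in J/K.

ΔS_total = 2.5 J/K

Energy balance: T_f = (m₁c₁T₁ + m₂c₂T₂)/(m₁c₁ + m₂c₂) = 783.36 K.
ΔS₁ = m₁c₁ ln(T_f/T₁) = 182.284 × ln(783.36/825) = -9.441 J/K.
ΔS₂ = m₂c₂ ln(T_f/T₂) = 27.5647 × ln(783.36/508) = 11.94 J/K.
ΔS_total = -9.441 + 11.94 = 2.5 J/K.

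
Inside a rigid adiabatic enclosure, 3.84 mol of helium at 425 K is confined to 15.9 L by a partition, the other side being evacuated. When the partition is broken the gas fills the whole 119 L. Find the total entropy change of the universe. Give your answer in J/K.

No heat is exchanged and no work is done, so the ideal-gas temperature stays constant.
Entropy is a state function; using a reversible isothermal path, ΔS_gas = nR ln(V₂/V₁) = 3.84 × 8.314 × ln(119/15.9) = 64.3 J/K.
The insulated surroundings exchange no heat, so ΔS_surr = 0 and ΔS_universe = ΔS_gas.

ΔS_universe = 64.3 J/K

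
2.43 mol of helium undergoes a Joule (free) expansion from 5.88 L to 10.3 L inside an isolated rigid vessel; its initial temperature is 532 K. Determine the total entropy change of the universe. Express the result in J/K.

No heat is exchanged and no work is done, so the ideal-gas temperature stays constant.
Entropy is a state function; using a reversible isothermal path, ΔS_gas = nR ln(V₂/V₁) = 2.43 × 8.314 × ln(10.3/5.88) = 11.3 J/K.
The insulated surroundings exchange no heat, so ΔS_surr = 0 and ΔS_universe = ΔS_gas.

ΔS_universe = 11.3 J/K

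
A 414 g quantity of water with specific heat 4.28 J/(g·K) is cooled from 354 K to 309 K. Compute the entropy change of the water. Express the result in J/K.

ΔS = -241 J/K

ΔS = ∫dQ_rev/T = m c ln(T₂/T₁) = 414 × 4.28 × ln(309/354) = -241 J/K.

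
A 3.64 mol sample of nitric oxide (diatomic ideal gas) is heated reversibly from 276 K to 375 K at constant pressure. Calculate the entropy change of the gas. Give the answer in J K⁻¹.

At constant pressure, ΔS = nC_p ln(T₂/T₁) with C_p = 7R/2 = 29.1 J mol⁻¹ K⁻¹.
ΔS = 3.64 × 29.1 × ln(375/276) = 32.5 J/K.

ΔS = 32.5 J/K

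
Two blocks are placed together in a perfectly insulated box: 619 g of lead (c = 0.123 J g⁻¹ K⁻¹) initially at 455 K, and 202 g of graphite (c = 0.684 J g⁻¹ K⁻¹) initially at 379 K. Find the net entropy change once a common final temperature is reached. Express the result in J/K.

Energy balance: T_f = (m₁c₁T₁ + m₂c₂T₂)/(m₁c₁ + m₂c₂) = 406 K.
ΔS₁ = m₁c₁ ln(T_f/T₁) = 76.137 × ln(406/455) = -8.6752 J/K.
ΔS₂ = m₂c₂ ln(T_f/T₂) = 138.168 × ln(406/379) = 9.5086 J/K.
ΔS_total = -8.6752 + 9.5086 = 0.833 J/K.

ΔS_total = 0.833 J/K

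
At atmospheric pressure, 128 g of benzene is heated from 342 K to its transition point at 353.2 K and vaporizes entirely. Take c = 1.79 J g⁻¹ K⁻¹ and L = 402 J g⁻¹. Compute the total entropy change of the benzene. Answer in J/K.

ΔS = 153 J/K

Warming step: ΔS₁ = m c ln(T_tr/T_i) = 128 × 1.79 × ln(353.2/342) = 7.383 J/K.
Phase change: ΔS₂ = +mL/T_tr = 128 × 402 / 353.2 = 145.7 J/K.
ΔS_total = (7.383) + (145.7) = 153 J/K.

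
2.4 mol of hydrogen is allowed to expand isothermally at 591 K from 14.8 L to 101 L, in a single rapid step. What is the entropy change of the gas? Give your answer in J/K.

Entropy is a state function, so ΔS_gas depends only on the end states.
For an isothermal ideal gas ΔS_gas = nR ln(V₂/V₁) = 2.4 × 8.314 × ln(101/14.8) = 38.3 J/K.

ΔS_gas = 38.3 J/K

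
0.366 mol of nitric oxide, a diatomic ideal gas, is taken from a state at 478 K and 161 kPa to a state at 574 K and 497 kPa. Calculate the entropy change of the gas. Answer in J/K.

ΔS = -1.48 J/K

ΔS = nC_p ln(T₂/T₁) − nR ln(P₂/P₁), with C_p = 7R/2 = 29.1 J mol⁻¹ K⁻¹ for a diatomic ideal gas.
ΔS = 0.366 × [29.1 × ln(574/478) − 8.314 × ln(497/161)] = -1.48 J/K.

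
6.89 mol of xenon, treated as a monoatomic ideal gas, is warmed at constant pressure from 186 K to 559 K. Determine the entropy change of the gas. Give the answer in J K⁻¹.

At constant pressure, ΔS = nC_p ln(T₂/T₁) with C_p = 5R/2 = 20.79 J mol⁻¹ K⁻¹.
ΔS = 6.89 × 20.79 × ln(559/186) = 158 J/K.

ΔS = 158 J/K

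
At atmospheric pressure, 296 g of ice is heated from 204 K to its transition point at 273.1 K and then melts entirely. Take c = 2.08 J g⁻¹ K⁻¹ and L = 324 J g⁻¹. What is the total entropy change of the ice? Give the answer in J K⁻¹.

ΔS = 531 J/K

Warming step: ΔS₁ = m c ln(T_tr/T_i) = 296 × 2.08 × ln(273.1/204) = 179.6 J/K.
Phase change: ΔS₂ = +mL/T_tr = 296 × 324 / 273.1 = 351.2 J/K.
ΔS_total = (179.6) + (351.2) = 531 J/K.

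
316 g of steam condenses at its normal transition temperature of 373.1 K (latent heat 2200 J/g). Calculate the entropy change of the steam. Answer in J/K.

Heat released by the substance: Q = −mL = −316 × 2200 = −695200 J.
At constant T, ΔS = Q_rev/T = −695200 / 373.1 = -1860 J/K.

ΔS = -1860 J/K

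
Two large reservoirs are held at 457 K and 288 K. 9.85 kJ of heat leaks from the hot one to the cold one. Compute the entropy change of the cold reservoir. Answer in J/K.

ΔS_cold = 34.2 J/K

The cold reservoir gains heat Q, so ΔS_cold = +Q/T_C = 9850/288 = 34.2 J/K.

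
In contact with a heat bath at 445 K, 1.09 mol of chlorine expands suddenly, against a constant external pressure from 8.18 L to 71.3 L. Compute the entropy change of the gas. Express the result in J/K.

Entropy is a state function, so ΔS_gas depends only on the end states.
For an isothermal ideal gas ΔS_gas = nR ln(V₂/V₁) = 1.09 × 8.314 × ln(71.3/8.18) = 19.6 J/K.

ΔS_gas = 19.6 J/K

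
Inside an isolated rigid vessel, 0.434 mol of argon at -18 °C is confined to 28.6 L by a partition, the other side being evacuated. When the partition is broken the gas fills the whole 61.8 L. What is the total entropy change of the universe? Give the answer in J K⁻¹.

For an ideal gas in free expansion Q = 0 and W = 0, so T is unchanged.
Entropy is a state function; using a reversible isothermal path, ΔS_gas = nR ln(V₂/V₁) = 0.434 × 8.314 × ln(61.8/28.6) = 2.78 J/K.
The insulated surroundings exchange no heat, so ΔS_surr = 0 and ΔS_universe = ΔS_gas.

ΔS_universe = 2.78 J/K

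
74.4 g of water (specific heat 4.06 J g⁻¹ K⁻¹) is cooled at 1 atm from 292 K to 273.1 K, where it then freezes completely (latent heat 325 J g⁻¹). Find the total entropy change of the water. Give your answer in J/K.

Cooling step: ΔS₁ = m c ln(T_tr/T_i) = 74.4 × 4.06 × ln(273.1/292) = -20.21 J/K.
Phase change: ΔS₂ = −mL/T_tr = −74.4 × 325 / 273.1 = -88.54 J/K.
ΔS_total = (-20.21) + (-88.54) = -109 J/K.

ΔS = -109 J/K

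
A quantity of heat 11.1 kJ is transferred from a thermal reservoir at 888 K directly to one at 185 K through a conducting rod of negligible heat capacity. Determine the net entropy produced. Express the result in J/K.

ΔS_total = 47.5 J/K

ΔS_hot = −Q/T_H = −11100/888 = -12.5 J/K and ΔS_cold = +Q/T_C = 11100/185 = 60 J/K.
ΔS_total = -12.5 + 60 = 47.5 J/K, positive as the second law requires.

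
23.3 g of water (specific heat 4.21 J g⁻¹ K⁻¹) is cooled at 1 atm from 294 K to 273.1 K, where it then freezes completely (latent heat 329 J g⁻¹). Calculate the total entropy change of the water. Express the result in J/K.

Cooling step: ΔS₁ = m c ln(T_tr/T_i) = 23.3 × 4.21 × ln(273.1/294) = -7.234 J/K.
Phase change: ΔS₂ = −mL/T_tr = −23.3 × 329 / 273.1 = -28.07 J/K.
ΔS_total = (-7.234) + (-28.07) = -35.3 J/K.

ΔS = -35.3 J/K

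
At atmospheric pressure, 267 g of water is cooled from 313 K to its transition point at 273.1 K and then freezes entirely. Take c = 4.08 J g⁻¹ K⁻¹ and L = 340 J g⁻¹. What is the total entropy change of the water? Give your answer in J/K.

Cooling step: ΔS₁ = m c ln(T_tr/T_i) = 267 × 4.08 × ln(273.1/313) = -148.6 J/K.
Phase change: ΔS₂ = −mL/T_tr = −267 × 340 / 273.1 = -332.4 J/K.
ΔS_total = (-148.6) + (-332.4) = -481 J/K.

ΔS = -481 J/K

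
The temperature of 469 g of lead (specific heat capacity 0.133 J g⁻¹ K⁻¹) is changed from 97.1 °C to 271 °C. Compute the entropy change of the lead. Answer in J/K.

In kelvin: T₁ = 370.25 K, T₂ = 544.15 K. ΔS = ∫dQ_rev/T = m c ln(T₂/T₁) = 469 × 0.133 × ln(544.15/370.25) = 24 J/K.

ΔS = 24 J/K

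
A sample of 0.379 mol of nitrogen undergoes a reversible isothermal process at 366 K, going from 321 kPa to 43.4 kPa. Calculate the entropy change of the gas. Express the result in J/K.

For an isothermal ideal gas ΔS_gas = nR ln(P₁/P₂) = 0.379 × 8.314 × ln(321/43.4) = 6.31 J/K.

ΔS_gas = 6.31 J/K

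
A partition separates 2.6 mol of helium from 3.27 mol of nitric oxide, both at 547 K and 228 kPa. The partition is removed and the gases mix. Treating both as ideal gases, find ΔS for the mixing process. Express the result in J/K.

ΔS_mix = 33.5 J/K

Mole fractions: x_A = 2.6/5.87 = 0.443, x_B = 0.557.
ΔS_mix = −R(n_A ln x_A + n_B ln x_B) = −8.314 × (2.6 ln 0.443 + 3.27 ln 0.557) = 33.5 J/K.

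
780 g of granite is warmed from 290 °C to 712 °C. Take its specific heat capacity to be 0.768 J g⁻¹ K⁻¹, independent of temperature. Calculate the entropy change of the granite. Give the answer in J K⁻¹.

ΔS = 335 J/K

In kelvin: T₁ = 563.15 K, T₂ = 985.15 K. ΔS = ∫dQ_rev/T = m c ln(T₂/T₁) = 780 × 0.768 × ln(985.15/563.15) = 335 J/K.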